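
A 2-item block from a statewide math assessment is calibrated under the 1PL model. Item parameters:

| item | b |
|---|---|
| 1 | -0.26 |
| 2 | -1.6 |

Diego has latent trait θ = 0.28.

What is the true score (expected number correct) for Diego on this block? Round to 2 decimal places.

P(θ) = 1 / (1 + exp(−(θ − b)))
P_1 = 1/(1+e^{-0.5400}) = 0.6318
P_2 = 1/(1+e^{-1.8800}) = 0.8676
E[score] = 0.6318 + 0.8676 = 1.4994

1.50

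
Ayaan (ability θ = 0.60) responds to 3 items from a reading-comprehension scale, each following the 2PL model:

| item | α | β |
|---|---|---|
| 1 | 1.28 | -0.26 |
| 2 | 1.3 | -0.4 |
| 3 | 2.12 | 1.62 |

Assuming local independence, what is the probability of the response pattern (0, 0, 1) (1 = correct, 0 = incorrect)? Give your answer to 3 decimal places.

0.006

P(θ) = 1 / (1 + exp(−α(θ − β)))
P_1 = 1/(1+e^{-1.1008}) = 0.7504
P_2 = 1/(1+e^{-1.3000}) = 0.7858
P_3 = 1/(1+e^{2.1624}) = 0.1032
L = (1−P_1) × (1−P_2) × P_3 = 0.2496 × 0.2142 × 0.1032 = 0.00552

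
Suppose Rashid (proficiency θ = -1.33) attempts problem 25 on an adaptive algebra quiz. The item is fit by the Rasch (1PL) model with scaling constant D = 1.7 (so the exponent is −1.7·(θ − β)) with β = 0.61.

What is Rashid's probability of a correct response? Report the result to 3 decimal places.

0.036

P(θ) = 1 / (1 + exp(−D·(θ − β)))
Exponent: 1.7 × (-1.33 − 0.61) = -3.2980
1/(1 + e^{3.2980}) = 0.0356
P = 0.0356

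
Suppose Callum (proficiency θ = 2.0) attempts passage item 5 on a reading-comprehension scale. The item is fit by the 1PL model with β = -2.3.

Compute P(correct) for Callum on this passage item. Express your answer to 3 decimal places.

0.987

P(θ) = 1 / (1 + exp(−(θ − β)))
Exponent: (2.0 − (-2.3)) = 4.3000
1/(1 + e^{-4.3000}) = 0.9866
P = 0.9866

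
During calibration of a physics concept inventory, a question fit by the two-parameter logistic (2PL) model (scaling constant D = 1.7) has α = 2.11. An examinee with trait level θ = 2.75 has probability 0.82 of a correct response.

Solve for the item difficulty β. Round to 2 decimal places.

2.33

P(θ) = 1 / (1 + exp(−D·α(θ − β)))
logit(0.82) = ln(0.82/0.18) = 1.5163
β = θ − logit/(1.7·α) = 2.75 − 1.5163/3.5870 = 2.3273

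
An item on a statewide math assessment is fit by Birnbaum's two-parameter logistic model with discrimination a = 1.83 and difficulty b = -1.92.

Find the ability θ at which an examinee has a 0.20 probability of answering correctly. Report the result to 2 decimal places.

-2.68

P(θ) = 1 / (1 + exp(−a(θ − b)))
logit = ln(0.2000/0.8000) = -1.3863
θ = b + logit/(a) = -1.92 + (-1.3863)/1.8300 = -2.6775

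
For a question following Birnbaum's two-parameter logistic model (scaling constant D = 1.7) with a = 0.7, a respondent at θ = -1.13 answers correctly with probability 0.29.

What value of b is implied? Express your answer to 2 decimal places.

-0.38

P(θ) = 1 / (1 + exp(−D·a(θ − b)))
logit(0.29) = ln(0.29/0.71) = -0.8954
b = θ − logit/(1.7·a) = -1.13 − (-0.8954)/1.1900 = -0.3776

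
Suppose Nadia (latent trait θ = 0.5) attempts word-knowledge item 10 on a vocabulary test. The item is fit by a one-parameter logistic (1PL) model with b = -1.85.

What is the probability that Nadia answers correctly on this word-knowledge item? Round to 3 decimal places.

0.913

P(θ) = 1 / (1 + exp(−(θ − b)))
Exponent: (0.5 − (-1.85)) = 2.3500
1/(1 + e^{-2.3500}) = 0.9129
P = 0.9129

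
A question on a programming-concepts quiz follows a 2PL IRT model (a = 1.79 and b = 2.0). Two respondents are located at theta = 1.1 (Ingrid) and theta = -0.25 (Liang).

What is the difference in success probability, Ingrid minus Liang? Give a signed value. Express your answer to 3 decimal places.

P(theta) = 1 / (1 + exp(−a(theta − b)))
P(Ingrid) = 0.1664  [exponent -1.6110]
P(Liang) = 0.0175  [exponent -4.0275]
Difference = 0.1664 − 0.0175 = 0.1489

0.149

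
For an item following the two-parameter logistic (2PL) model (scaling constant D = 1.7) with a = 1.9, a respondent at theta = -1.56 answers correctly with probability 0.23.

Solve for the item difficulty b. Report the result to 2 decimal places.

P(theta) = 1 / (1 + exp(−D·a(theta − b)))
logit(0.23) = ln(0.23/0.77) = -1.2083
b = theta − logit/(1.7·a) = -1.56 − (-1.2083)/3.2300 = -1.1859

-1.19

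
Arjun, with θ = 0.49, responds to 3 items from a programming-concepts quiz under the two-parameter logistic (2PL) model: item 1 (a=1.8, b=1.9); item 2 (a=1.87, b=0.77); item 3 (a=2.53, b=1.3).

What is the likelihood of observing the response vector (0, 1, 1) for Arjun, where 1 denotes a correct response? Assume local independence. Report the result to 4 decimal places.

P(θ) = 1 / (1 + exp(−a(θ − b)))
P_1 = 1/(1+e^{2.5380}) = 0.0732
P_2 = 1/(1+e^{0.5236}) = 0.3720
P_3 = 1/(1+e^{2.0493}) = 0.1141
L = (1−P_1) × P_2 × P_3 = 0.9268 × 0.3720 × 0.1141 = 0.03935

0.0393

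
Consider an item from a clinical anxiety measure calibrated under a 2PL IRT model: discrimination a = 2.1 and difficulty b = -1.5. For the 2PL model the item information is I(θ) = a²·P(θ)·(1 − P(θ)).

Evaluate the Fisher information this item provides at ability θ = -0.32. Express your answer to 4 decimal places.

P = 1/(1+e^{-2.4780}) = 0.9226
P(1−P) = 0.9226 × 0.0774 = 0.0714
I = a² × P(1−P) = 2.1² × 0.0714 = 0.31497

0.3150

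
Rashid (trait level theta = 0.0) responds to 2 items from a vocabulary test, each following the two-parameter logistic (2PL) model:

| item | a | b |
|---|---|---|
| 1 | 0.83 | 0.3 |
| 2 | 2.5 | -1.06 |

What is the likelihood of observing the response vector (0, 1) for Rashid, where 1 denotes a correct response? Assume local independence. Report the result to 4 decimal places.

0.5248

P(theta) = 1 / (1 + exp(−a(theta − b)))
P_1 = 1/(1+e^{0.2490}) = 0.4381
P_2 = 1/(1+e^{-2.6500}) = 0.9340
L = (1−P_1) × P_2 = 0.5619 × 0.9340 = 0.52485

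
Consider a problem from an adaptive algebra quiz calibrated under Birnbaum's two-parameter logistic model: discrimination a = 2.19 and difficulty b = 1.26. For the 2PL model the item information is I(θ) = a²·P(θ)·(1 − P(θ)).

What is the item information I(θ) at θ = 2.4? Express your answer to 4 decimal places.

P = 1/(1+e^{-2.4966}) = 0.9239
P(1−P) = 0.9239 × 0.0761 = 0.0703
I = a² × P(1−P) = 2.19² × 0.0703 = 0.33720

0.3372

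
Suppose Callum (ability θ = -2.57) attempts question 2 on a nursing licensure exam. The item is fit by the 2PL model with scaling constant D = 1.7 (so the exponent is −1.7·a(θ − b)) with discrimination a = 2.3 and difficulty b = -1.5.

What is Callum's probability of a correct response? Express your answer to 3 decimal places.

0.015

P(θ) = 1 / (1 + exp(−D·a(θ − b)))
Exponent: 1.7 × 2.3 × (-2.57 − (-1.5)) = -4.1837
1/(1 + e^{4.1837}) = 0.0150
P = 0.0150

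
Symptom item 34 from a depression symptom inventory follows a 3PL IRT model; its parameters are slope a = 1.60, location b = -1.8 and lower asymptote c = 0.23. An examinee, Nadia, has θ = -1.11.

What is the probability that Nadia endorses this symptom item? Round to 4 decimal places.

P(θ) = c + (1 − c) · 1 / (1 + exp(−a(θ − b)))
Exponent: 1.60 × (-1.11 − (-1.8)) = 1.1040
1/(1 + e^{-1.1040}) = 0.7510
P = 0.23 + 0.77 × 0.7510 = 0.8083

0.8083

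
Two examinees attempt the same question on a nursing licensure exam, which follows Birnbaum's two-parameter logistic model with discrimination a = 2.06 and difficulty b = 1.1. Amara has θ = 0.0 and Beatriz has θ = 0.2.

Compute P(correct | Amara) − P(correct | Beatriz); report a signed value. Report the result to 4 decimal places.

-0.0414

P(θ) = 1 / (1 + exp(−a(θ − b)))
P(Amara) = 0.0940  [exponent -2.2660]
P(Beatriz) = 0.1354  [exponent -1.8540]
Difference = 0.0940 − 0.1354 = -0.0414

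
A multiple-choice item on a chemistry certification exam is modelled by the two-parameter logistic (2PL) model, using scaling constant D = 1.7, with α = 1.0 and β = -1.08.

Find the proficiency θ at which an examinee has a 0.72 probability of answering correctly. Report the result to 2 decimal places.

-0.52

P(θ) = 1 / (1 + exp(−D·α(θ − β)))
logit = ln(0.7200/0.2800) = 0.9445
θ = β + logit/(1.7·α) = -1.08 + 0.9445/1.7000 = -0.5244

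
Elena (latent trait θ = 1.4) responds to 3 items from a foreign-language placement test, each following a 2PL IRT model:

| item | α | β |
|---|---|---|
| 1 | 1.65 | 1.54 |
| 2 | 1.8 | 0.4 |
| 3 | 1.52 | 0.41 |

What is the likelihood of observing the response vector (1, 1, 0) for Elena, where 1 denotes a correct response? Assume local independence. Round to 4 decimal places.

0.0690

P(θ) = 1 / (1 + exp(−α(θ − β)))
P_1 = 1/(1+e^{0.2310}) = 0.4425
P_2 = 1/(1+e^{-1.8000}) = 0.8581
P_3 = 1/(1+e^{-1.5048}) = 0.8183
L = P_1 × P_2 × (1−P_3) = 0.4425 × 0.8581 × 0.1817 = 0.06900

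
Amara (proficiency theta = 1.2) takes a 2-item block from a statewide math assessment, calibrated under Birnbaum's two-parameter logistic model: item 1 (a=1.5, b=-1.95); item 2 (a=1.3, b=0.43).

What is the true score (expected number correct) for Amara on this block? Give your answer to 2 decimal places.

1.72

P(theta) = 1 / (1 + exp(−a(theta − b)))
P_1 = 1/(1+e^{-4.7250}) = 0.9912
P_2 = 1/(1+e^{-1.0010}) = 0.7313
E[score] = 0.9912 + 0.7313 = 1.7225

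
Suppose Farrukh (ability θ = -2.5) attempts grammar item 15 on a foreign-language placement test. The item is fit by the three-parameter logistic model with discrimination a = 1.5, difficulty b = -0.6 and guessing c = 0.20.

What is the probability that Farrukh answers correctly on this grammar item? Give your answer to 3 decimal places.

0.244

P(θ) = c + (1 − c) · 1 / (1 + exp(−a(θ − b)))
Exponent: 1.5 × (-2.5 − (-0.6)) = -2.8500
1/(1 + e^{2.8500}) = 0.0547
P = 0.20 + 0.80 × 0.0547 = 0.2437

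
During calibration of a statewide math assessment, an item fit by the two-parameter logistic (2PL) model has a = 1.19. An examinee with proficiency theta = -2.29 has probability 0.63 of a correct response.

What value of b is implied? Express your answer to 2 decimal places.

P(theta) = 1 / (1 + exp(−a(theta − b)))
logit(0.63) = ln(0.63/0.37) = 0.5322
b = theta − logit/(a) = -2.29 − 0.5322/1.1900 = -2.7372

-2.74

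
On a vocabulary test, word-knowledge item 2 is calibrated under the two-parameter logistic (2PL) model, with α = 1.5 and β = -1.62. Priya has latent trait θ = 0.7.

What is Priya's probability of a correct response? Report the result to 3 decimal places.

0.970

P(θ) = 1 / (1 + exp(−α(θ − β)))
Exponent: 1.5 × (0.7 − (-1.62)) = 3.4800
1/(1 + e^{-3.4800}) = 0.9701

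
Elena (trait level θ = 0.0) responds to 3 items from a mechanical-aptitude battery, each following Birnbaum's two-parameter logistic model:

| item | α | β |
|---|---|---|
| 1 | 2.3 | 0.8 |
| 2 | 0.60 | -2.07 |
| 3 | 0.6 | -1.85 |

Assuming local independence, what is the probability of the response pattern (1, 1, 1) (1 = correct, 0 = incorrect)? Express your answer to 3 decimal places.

0.080

P(θ) = 1 / (1 + exp(−α(θ − β)))
P_1 = 1/(1+e^{1.8400}) = 0.1371
P_2 = 1/(1+e^{-1.2420}) = 0.7759
P_3 = 1/(1+e^{-1.1100}) = 0.7521
L = P_1 × P_2 × P_3 = 0.1371 × 0.7759 × 0.7521 = 0.07998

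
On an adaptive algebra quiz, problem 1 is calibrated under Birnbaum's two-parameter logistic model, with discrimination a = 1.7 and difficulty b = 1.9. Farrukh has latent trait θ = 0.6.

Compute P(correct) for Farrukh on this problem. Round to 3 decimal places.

P(θ) = 1 / (1 + exp(−a(θ − b)))
Exponent: 1.7 × (0.6 − 1.9) = -2.2100
1/(1 + e^{2.2100}) = 0.0989

0.099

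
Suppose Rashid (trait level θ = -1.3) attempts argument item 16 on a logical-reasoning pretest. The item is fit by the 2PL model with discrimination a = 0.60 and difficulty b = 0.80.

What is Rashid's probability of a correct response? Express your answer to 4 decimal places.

0.2210

P(θ) = 1 / (1 + exp(−a(θ − b)))
Exponent: 0.60 × (-1.3 − 0.80) = -1.2600
1/(1 + e^{1.2600}) = 0.2210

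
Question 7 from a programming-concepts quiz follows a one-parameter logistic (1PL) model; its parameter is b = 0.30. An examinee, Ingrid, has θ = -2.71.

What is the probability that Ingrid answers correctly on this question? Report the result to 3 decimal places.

P(θ) = 1 / (1 + exp(−(θ − b)))
Exponent: (-2.71 − 0.30) = -3.0100
1/(1 + e^{3.0100}) = 0.0470
P = 0.0470

0.047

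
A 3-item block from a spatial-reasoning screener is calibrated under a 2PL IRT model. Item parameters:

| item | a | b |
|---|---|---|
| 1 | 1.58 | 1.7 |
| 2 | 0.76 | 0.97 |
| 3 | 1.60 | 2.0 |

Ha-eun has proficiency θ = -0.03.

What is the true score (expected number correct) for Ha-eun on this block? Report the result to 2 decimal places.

P(θ) = 1 / (1 + exp(−a(θ − b)))
P_1 = 1/(1+e^{2.7334}) = 0.0610
P_2 = 1/(1+e^{0.7600}) = 0.3186
P_3 = 1/(1+e^{3.2480}) = 0.0374
E[score] = 0.0610 + 0.3186 + 0.0374 = 0.4171

0.42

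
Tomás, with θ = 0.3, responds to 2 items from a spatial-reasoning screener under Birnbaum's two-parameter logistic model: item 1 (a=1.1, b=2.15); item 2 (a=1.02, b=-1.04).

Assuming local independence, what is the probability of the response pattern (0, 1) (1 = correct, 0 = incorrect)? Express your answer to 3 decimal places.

P(θ) = 1 / (1 + exp(−a(θ − b)))
P_1 = 1/(1+e^{2.0350}) = 0.1156
P_2 = 1/(1+e^{-1.3668}) = 0.7969
L = (1−P_1) × P_2 = 0.8844 × 0.7969 = 0.70476

0.705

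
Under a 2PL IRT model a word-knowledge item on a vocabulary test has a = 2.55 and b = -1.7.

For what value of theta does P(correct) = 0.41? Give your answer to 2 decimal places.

P(theta) = 1 / (1 + exp(−a(theta − b)))
logit = ln(0.4100/0.5900) = -0.3640
theta = b + logit/(a) = -1.7 + (-0.3640)/2.5500 = -1.8427

-1.84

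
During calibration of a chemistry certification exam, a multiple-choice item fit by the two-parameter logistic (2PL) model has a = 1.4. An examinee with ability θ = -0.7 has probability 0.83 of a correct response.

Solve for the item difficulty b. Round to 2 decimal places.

P(θ) = 1 / (1 + exp(−a(θ − b)))
logit(0.83) = ln(0.83/0.17) = 1.5856
b = θ − logit/(a) = -0.7 − 1.5856/1.4000 = -1.8326

-1.83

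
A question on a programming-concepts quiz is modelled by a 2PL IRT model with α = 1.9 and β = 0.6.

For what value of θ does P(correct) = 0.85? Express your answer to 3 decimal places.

P(θ) = 1 / (1 + exp(−α(θ − β)))
logit = ln(0.8500/0.1500) = 1.7346
θ = β + logit/(α) = 0.6 + 1.7346/1.9000 = 1.5129

1.513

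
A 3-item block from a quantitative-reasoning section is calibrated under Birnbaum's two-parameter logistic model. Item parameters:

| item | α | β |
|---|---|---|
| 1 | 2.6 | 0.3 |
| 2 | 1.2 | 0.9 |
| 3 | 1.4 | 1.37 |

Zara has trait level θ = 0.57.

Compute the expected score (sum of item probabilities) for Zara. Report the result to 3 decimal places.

1.317

P(θ) = 1 / (1 + exp(−α(θ − β)))
P_1 = 1/(1+e^{-0.7020}) = 0.6686
P_2 = 1/(1+e^{0.3960}) = 0.4023
P_3 = 1/(1+e^{1.1200}) = 0.2460
E[score] = 0.6686 + 0.4023 + 0.2460 = 1.3169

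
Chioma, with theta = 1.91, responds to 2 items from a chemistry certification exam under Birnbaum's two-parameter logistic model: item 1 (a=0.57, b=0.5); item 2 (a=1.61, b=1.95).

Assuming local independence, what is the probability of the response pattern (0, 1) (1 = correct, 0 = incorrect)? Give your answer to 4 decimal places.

P(theta) = 1 / (1 + exp(−a(theta − b)))
P_1 = 1/(1+e^{-0.8037}) = 0.6908
P_2 = 1/(1+e^{0.0644}) = 0.4839
L = (1−P_1) × P_2 = 0.3092 × 0.4839 = 0.14964

0.1496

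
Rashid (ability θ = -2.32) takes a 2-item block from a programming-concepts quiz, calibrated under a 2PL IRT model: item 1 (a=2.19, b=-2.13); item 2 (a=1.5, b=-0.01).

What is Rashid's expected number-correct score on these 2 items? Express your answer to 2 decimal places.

P(θ) = 1 / (1 + exp(−a(θ − b)))
P_1 = 1/(1+e^{0.4161}) = 0.3975
P_2 = 1/(1+e^{3.4650}) = 0.0303
E[score] = 0.3975 + 0.0303 = 0.4278

0.43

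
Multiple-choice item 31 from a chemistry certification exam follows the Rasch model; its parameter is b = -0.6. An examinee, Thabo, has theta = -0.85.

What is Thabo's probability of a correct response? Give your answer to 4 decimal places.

0.4378

P(theta) = 1 / (1 + exp(−(theta − b)))
Exponent: (-0.85 − (-0.6)) = -0.2500
1/(1 + e^{0.2500}) = 0.4378
P = 0.4378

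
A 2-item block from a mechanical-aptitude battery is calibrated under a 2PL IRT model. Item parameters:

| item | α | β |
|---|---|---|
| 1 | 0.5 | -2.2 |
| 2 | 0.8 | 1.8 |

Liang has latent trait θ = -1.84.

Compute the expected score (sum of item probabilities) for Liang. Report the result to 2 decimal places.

P(θ) = 1 / (1 + exp(−α(θ − β)))
P_1 = 1/(1+e^{-0.1800}) = 0.5449
P_2 = 1/(1+e^{2.9120}) = 0.0516
E[score] = 0.5449 + 0.0516 = 0.5964

0.60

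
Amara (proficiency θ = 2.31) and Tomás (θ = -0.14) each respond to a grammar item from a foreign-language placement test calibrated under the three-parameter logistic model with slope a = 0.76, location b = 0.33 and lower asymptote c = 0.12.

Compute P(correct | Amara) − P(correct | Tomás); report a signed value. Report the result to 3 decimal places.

P(θ) = c + (1 − c) · 1 / (1 + exp(−a(θ − b)))
P(Amara) = 0.8401  [exponent 1.5048]
P(Tomás) = 0.4822  [exponent -0.3572]
Difference = 0.8401 − 0.4822 = 0.3579

0.358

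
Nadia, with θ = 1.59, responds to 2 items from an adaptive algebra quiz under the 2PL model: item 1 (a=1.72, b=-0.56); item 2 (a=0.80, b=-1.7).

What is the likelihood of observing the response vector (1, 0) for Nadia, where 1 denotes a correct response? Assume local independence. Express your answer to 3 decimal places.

P(θ) = 1 / (1 + exp(−a(θ − b)))
P_1 = 1/(1+e^{-3.6980}) = 0.9758
P_2 = 1/(1+e^{-2.6320}) = 0.9329
L = P_1 × (1−P_2) = 0.9758 × 0.0671 = 0.06548

0.065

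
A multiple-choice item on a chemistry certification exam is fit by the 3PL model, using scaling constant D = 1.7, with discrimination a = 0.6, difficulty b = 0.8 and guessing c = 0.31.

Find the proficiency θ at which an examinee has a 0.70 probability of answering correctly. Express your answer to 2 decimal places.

P(θ) = c + (1 − c) · 1 / (1 + exp(−D·a(θ − b)))
Remove guessing floor: (0.70 − 0.31)/(1 − 0.31) = 0.5652
logit = ln(0.5652/0.4348) = 0.2624
θ = b + logit/(1.7·a) = 0.8 + 0.2624/1.0200 = 1.0572

1.06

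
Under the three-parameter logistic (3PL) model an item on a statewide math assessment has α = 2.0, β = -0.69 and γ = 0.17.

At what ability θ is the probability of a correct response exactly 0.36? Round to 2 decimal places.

P(θ) = γ + (1 − γ) · 1 / (1 + exp(−α(θ − β)))
Remove guessing floor: (0.36 − 0.17)/(1 − 0.17) = 0.2289
logit = ln(0.2289/0.7711) = -1.2144
θ = β + logit/(α) = -0.69 + (-1.2144)/2.0000 = -1.2972

-1.30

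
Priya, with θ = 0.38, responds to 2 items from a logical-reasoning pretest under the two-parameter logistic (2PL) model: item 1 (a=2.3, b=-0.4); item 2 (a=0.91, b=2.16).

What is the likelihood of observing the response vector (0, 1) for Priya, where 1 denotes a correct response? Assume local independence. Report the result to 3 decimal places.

0.024

P(θ) = 1 / (1 + exp(−a(θ − b)))
P_1 = 1/(1+e^{-1.7940}) = 0.8574
P_2 = 1/(1+e^{1.6198}) = 0.1652
L = (1−P_1) × P_2 = 0.1426 × 0.1652 = 0.02356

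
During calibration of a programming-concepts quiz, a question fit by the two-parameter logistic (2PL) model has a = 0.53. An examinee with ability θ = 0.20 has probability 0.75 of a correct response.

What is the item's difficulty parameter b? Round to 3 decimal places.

P(θ) = 1 / (1 + exp(−a(θ − b)))
logit(0.75) = ln(0.75/0.25) = 1.0986
b = θ − logit/(a) = 0.20 − 1.0986/0.5300 = -1.8729

-1.873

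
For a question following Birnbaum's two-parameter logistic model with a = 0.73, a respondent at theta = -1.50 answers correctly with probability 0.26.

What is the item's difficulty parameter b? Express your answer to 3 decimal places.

P(theta) = 1 / (1 + exp(−a(theta − b)))
logit(0.26) = ln(0.26/0.74) = -1.0460
b = theta − logit/(a) = -1.50 − (-1.0460)/0.7300 = -0.0672

-0.067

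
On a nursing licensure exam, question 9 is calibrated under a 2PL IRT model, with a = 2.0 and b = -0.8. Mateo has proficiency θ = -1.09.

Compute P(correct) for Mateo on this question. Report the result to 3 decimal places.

0.359

P(θ) = 1 / (1 + exp(−a(θ − b)))
Exponent: 2.0 × (-1.09 − (-0.8)) = -0.5800
1/(1 + e^{0.5800}) = 0.3589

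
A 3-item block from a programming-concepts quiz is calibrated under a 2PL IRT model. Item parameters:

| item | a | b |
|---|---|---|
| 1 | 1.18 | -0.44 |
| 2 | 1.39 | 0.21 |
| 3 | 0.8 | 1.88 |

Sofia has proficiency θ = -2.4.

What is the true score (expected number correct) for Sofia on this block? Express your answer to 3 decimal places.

0.148

P(θ) = 1 / (1 + exp(−a(θ − b)))
P_1 = 1/(1+e^{2.3128}) = 0.0901
P_2 = 1/(1+e^{3.6279}) = 0.0259
P_3 = 1/(1+e^{3.4240}) = 0.0316
E[score] = 0.0901 + 0.0259 + 0.0316 = 0.1475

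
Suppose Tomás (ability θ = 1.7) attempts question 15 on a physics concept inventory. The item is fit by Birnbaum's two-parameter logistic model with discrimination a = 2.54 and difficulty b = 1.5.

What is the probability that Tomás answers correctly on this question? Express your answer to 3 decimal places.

P(θ) = 1 / (1 + exp(−a(θ − b)))
Exponent: 2.54 × (1.7 − 1.5) = 0.5080
1/(1 + e^{-0.5080}) = 0.6243

0.624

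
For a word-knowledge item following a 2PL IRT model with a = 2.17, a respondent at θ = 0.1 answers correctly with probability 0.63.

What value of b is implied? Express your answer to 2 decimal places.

-0.15

P(θ) = 1 / (1 + exp(−a(θ − b)))
logit(0.63) = ln(0.63/0.37) = 0.5322
b = θ − logit/(a) = 0.1 − 0.5322/2.1700 = -0.1453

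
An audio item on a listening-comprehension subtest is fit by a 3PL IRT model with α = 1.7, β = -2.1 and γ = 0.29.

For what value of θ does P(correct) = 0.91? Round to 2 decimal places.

P(θ) = γ + (1 − γ) · 1 / (1 + exp(−α(θ − β)))
Remove guessing floor: (0.91 − 0.29)/(1 − 0.29) = 0.8732
logit = ln(0.8732/0.1268) = 1.9299
θ = β + logit/(α) = -2.1 + 1.9299/1.7000 = -0.9648

-0.96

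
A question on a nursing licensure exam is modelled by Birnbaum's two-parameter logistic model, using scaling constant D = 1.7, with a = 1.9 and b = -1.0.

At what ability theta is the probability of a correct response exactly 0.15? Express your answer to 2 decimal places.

-1.54

P(theta) = 1 / (1 + exp(−D·a(theta − b)))
logit = ln(0.1500/0.8500) = -1.7346
theta = b + logit/(1.7·a) = -1.0 + (-1.7346)/3.2300 = -1.5370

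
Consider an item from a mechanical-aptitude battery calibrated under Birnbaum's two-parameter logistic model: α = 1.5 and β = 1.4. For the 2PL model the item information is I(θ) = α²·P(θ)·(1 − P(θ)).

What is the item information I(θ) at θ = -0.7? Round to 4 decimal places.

0.0887

P = 1/(1+e^{3.1500}) = 0.0411
P(1−P) = 0.0411 × 0.9589 = 0.0394
I = α² × P(1−P) = 1.5² × 0.0394 = 0.08866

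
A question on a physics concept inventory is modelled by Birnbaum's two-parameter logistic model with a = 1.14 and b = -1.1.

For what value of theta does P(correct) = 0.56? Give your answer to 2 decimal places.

P(theta) = 1 / (1 + exp(−a(theta − b)))
logit = ln(0.5600/0.4400) = 0.2412
theta = b + logit/(a) = -1.1 + 0.2412/1.1400 = -0.8885

-0.89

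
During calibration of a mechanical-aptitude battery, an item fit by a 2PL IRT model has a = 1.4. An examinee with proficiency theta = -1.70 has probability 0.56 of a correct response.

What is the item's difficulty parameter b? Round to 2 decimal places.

-1.87

P(theta) = 1 / (1 + exp(−a(theta − b)))
logit(0.56) = ln(0.56/0.44) = 0.2412
b = theta − logit/(a) = -1.70 − 0.2412/1.4000 = -1.8723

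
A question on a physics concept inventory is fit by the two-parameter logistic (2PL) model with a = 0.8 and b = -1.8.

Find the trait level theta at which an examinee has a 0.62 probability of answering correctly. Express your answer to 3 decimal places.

-1.188

P(theta) = 1 / (1 + exp(−a(theta − b)))
logit = ln(0.6200/0.3800) = 0.4895
theta = b + logit/(a) = -1.8 + 0.4895/0.8000 = -1.1881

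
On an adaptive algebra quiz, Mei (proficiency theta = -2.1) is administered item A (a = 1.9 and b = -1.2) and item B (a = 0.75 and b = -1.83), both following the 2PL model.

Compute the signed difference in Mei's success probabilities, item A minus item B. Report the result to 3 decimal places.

P(theta) = 1 / (1 + exp(−a(theta − b)))
P_A = 0.1532
P_B = 0.4495
P_A − P_B = -0.2964

-0.296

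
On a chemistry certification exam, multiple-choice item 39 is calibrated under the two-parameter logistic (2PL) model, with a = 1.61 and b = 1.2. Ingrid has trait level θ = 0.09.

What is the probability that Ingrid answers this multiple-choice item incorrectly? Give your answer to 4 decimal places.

0.8566

P(θ) = 1 / (1 + exp(−a(θ − b)))
Exponent: 1.61 × (0.09 − 1.2) = -1.7871
1/(1 + e^{1.7871}) = 0.1434
P(incorrect) = 1 − 0.1434 = 0.8566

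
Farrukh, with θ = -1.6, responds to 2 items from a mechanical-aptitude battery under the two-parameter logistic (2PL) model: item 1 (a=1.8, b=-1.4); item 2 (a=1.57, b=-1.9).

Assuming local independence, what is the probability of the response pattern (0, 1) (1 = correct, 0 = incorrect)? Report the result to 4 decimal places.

0.3626

P(θ) = 1 / (1 + exp(−a(θ − b)))
P_1 = 1/(1+e^{0.3600}) = 0.4110
P_2 = 1/(1+e^{-0.4710}) = 0.6156
L = (1−P_1) × P_2 = 0.5890 × 0.6156 = 0.36263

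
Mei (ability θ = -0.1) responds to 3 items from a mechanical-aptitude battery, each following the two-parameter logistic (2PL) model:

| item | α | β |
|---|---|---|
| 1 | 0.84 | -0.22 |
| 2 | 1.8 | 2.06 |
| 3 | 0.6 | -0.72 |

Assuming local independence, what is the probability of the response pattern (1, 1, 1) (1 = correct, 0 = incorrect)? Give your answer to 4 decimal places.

0.0062

P(θ) = 1 / (1 + exp(−α(θ − β)))
P_1 = 1/(1+e^{-0.1008}) = 0.5252
P_2 = 1/(1+e^{3.8880}) = 0.0201
P_3 = 1/(1+e^{-0.3720}) = 0.5919
L = P_1 × P_2 × P_3 = 0.5252 × 0.0201 × 0.5919 = 0.00624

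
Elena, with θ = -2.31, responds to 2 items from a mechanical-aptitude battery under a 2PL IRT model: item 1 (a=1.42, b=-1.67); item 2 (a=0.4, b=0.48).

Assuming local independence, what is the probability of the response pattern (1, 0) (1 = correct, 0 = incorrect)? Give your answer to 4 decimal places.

P(θ) = 1 / (1 + exp(−a(θ − b)))
P_1 = 1/(1+e^{0.9088}) = 0.2872
P_2 = 1/(1+e^{1.1160}) = 0.2468
L = P_1 × (1−P_2) = 0.2872 × 0.7532 = 0.21637

0.2164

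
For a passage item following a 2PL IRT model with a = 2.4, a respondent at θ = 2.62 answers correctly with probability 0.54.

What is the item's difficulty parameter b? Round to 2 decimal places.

P(θ) = 1 / (1 + exp(−a(θ − b)))
logit(0.54) = ln(0.54/0.46) = 0.1603
b = θ − logit/(a) = 2.62 − 0.1603/2.4000 = 2.5532

2.55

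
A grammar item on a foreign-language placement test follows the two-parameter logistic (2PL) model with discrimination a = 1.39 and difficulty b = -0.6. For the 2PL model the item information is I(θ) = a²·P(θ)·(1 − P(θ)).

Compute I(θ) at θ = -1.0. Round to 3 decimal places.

P = 1/(1+e^{0.5560}) = 0.3645
P(1−P) = 0.3645 × 0.6355 = 0.2316
I = a² × P(1−P) = 1.39² × 0.2316 = 0.44754

0.448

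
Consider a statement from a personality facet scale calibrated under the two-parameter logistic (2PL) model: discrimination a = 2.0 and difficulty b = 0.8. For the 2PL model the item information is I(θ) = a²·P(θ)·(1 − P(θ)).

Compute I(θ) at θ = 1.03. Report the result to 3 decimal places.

0.949

P = 1/(1+e^{-0.4600}) = 0.6130
P(1−P) = 0.6130 × 0.3870 = 0.2372
I = a² × P(1−P) = 2.0² × 0.2372 = 0.94891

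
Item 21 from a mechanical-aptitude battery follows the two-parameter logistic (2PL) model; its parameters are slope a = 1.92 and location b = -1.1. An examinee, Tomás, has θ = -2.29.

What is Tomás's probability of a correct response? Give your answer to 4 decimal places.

P(θ) = 1 / (1 + exp(−a(θ − b)))
Exponent: 1.92 × (-2.29 − (-1.1)) = -2.2848
1/(1 + e^{2.2848}) = 0.0924

0.0924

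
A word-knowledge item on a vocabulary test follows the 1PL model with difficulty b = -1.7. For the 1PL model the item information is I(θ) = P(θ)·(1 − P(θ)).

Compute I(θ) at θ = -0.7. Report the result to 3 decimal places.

0.197

P = 1/(1+e^{-1.0000}) = 0.7311
P(1−P) = 0.7311 × 0.2689 = 0.1966
I = P(1−P) = 0.19661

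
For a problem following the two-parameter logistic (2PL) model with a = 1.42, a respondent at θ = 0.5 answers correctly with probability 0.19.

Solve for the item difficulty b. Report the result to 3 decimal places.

P(θ) = 1 / (1 + exp(−a(θ − b)))
logit(0.19) = ln(0.19/0.81) = -1.4500
b = θ − logit/(a) = 0.5 − (-1.4500)/1.4200 = 1.5211

1.521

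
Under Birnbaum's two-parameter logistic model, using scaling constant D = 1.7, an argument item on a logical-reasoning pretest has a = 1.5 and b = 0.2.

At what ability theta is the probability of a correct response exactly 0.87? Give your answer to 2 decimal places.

0.95

P(theta) = 1 / (1 + exp(−D·a(theta − b)))
logit = ln(0.8700/0.1300) = 1.9010
theta = b + logit/(1.7·a) = 0.2 + 1.9010/2.5500 = 0.9455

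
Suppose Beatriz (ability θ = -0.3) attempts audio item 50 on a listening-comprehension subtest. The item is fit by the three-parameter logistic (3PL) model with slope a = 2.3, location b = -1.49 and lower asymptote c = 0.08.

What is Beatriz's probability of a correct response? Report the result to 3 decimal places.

0.944

P(θ) = c + (1 − c) · 1 / (1 + exp(−a(θ − b)))
Exponent: 2.3 × (-0.3 − (-1.49)) = 2.7370
1/(1 + e^{-2.7370}) = 0.9392
P = 0.08 + 0.92 × 0.9392 = 0.9440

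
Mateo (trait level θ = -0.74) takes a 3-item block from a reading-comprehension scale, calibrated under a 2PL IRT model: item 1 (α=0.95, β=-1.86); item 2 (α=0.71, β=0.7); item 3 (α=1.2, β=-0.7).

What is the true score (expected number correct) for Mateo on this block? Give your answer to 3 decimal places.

P(θ) = 1 / (1 + exp(−α(θ − β)))
P_1 = 1/(1+e^{-1.0640}) = 0.7435
P_2 = 1/(1+e^{1.0224}) = 0.2646
P_3 = 1/(1+e^{0.0480}) = 0.4880
E[score] = 0.7435 + 0.2646 + 0.4880 = 1.4960

1.496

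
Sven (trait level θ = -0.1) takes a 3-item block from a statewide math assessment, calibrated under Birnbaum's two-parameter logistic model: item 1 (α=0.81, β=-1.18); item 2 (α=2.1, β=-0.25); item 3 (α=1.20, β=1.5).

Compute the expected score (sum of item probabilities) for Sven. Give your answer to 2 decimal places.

P(θ) = 1 / (1 + exp(−α(θ − β)))
P_1 = 1/(1+e^{-0.8748}) = 0.7057
P_2 = 1/(1+e^{-0.3150}) = 0.5781
P_3 = 1/(1+e^{1.9200}) = 0.1279
E[score] = 0.7057 + 0.5781 + 0.1279 = 1.4117

1.41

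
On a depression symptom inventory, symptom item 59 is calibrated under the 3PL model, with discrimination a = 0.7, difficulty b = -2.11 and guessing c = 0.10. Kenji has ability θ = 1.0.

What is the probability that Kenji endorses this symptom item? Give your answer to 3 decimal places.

0.908

P(θ) = c + (1 − c) · 1 / (1 + exp(−a(θ − b)))
Exponent: 0.7 × (1.0 − (-2.11)) = 2.1770
1/(1 + e^{-2.1770}) = 0.8982
P = 0.10 + 0.90 × 0.8982 = 0.9083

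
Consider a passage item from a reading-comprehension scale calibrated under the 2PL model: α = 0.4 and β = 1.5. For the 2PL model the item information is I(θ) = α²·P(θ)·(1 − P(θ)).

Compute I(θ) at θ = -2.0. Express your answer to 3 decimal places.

P = 1/(1+e^{1.4000}) = 0.1978
P(1−P) = 0.1978 × 0.8022 = 0.1587
I = α² × P(1−P) = 0.4² × 0.1587 = 0.02539

0.025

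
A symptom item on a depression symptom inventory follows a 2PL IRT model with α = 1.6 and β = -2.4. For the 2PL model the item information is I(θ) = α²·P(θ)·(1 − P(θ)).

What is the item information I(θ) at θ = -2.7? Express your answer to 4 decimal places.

0.6045

P = 1/(1+e^{0.4800}) = 0.3823
P(1−P) = 0.3823 × 0.6177 = 0.2361
I = α² × P(1−P) = 1.6² × 0.2361 = 0.60451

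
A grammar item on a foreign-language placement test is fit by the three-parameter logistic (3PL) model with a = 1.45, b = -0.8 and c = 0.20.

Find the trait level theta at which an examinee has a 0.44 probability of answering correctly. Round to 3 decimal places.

-1.384

P(theta) = c + (1 − c) · 1 / (1 + exp(−a(theta − b)))
Remove guessing floor: (0.44 − 0.20)/(1 − 0.20) = 0.3000
logit = ln(0.3000/0.7000) = -0.8473
theta = b + logit/(a) = -0.8 + (-0.8473)/1.4500 = -1.3843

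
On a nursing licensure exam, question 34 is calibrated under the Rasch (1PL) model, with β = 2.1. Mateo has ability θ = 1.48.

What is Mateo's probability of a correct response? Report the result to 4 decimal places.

P(θ) = 1 / (1 + exp(−(θ − β)))
Exponent: (1.48 − 2.1) = -0.6200
1/(1 + e^{0.6200}) = 0.3498
P = 0.3498

0.3498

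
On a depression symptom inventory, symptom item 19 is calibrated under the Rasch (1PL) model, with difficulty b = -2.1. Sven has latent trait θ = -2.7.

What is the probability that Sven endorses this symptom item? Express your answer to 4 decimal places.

0.3543

P(θ) = 1 / (1 + exp(−(θ − b)))
Exponent: (-2.7 − (-2.1)) = -0.6000
1/(1 + e^{0.6000}) = 0.3543
P = 0.3543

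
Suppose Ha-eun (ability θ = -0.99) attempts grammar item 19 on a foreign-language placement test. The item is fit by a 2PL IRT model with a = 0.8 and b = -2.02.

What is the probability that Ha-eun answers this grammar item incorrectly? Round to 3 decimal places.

0.305

P(θ) = 1 / (1 + exp(−a(θ − b)))
Exponent: 0.8 × (-0.99 − (-2.02)) = 0.8240
1/(1 + e^{-0.8240}) = 0.6951
P(incorrect) = 1 − 0.6951 = 0.3049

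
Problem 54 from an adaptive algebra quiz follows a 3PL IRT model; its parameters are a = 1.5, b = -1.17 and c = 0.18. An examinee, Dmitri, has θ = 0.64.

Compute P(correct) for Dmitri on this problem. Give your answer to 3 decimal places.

P(θ) = c + (1 − c) · 1 / (1 + exp(−a(θ − b)))
Exponent: 1.5 × (0.64 − (-1.17)) = 2.7150
1/(1 + e^{-2.7150}) = 0.9379
P = 0.18 + 0.82 × 0.9379 = 0.9491

0.949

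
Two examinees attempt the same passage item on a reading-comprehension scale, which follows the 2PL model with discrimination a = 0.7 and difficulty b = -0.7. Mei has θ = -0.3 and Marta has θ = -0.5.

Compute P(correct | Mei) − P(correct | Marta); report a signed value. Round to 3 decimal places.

P(θ) = 1 / (1 + exp(−a(θ − b)))
P(Mei) = 0.5695  [exponent 0.2800]
P(Marta) = 0.5349  [exponent 0.1400]
Difference = 0.5695 − 0.5349 = 0.0346

0.035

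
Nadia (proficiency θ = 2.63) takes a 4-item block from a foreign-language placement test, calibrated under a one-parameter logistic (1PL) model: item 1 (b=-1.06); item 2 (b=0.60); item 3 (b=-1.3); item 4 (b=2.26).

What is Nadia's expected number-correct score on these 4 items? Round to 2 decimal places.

P(θ) = 1 / (1 + exp(−(θ − b)))
P_1 = 1/(1+e^{-3.6900}) = 0.9756
P_2 = 1/(1+e^{-2.0300}) = 0.8839
P_3 = 1/(1+e^{-3.9300}) = 0.9807
P_4 = 1/(1+e^{-0.3700}) = 0.5915
E[score] = 0.9756 + 0.8839 + 0.9807 + 0.5915 = 3.4317

3.43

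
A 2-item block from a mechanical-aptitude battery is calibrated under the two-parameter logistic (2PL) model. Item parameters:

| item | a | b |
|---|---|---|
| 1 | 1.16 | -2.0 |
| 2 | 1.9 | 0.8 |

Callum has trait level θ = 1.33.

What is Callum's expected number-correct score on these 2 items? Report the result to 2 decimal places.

P(θ) = 1 / (1 + exp(−a(θ − b)))
P_1 = 1/(1+e^{-3.8628}) = 0.9794
P_2 = 1/(1+e^{-1.0070}) = 0.7324
E[score] = 0.9794 + 0.7324 = 1.7119

1.71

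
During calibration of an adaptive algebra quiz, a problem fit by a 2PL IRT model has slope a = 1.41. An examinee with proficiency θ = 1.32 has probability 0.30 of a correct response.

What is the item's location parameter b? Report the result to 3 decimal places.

P(θ) = 1 / (1 + exp(−a(θ − b)))
logit(0.30) = ln(0.30/0.70) = -0.8473
b = θ − logit/(a) = 1.32 − (-0.8473)/1.4100 = 1.9209

1.921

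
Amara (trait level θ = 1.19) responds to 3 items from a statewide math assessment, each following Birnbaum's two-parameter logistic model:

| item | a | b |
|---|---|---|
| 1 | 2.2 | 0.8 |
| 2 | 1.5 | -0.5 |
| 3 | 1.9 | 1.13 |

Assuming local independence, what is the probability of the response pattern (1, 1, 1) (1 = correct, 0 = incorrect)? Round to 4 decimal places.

0.3439

P(θ) = 1 / (1 + exp(−a(θ − b)))
P_1 = 1/(1+e^{-0.8580}) = 0.7022
P_2 = 1/(1+e^{-2.5350}) = 0.9266
P_3 = 1/(1+e^{-0.1140}) = 0.5285
L = P_1 × P_2 × P_3 = 0.7022 × 0.9266 × 0.5285 = 0.34386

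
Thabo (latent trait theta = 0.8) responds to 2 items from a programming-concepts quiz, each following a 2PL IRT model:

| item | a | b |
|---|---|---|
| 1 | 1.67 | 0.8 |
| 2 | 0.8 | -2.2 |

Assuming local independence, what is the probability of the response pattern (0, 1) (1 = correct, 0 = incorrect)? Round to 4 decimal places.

0.4584

P(theta) = 1 / (1 + exp(−a(theta − b)))
P_1 = 1/(1+e^{0.0000}) = 0.5000
P_2 = 1/(1+e^{-2.4000}) = 0.9168
L = (1−P_1) × P_2 = 0.5000 × 0.9168 = 0.45841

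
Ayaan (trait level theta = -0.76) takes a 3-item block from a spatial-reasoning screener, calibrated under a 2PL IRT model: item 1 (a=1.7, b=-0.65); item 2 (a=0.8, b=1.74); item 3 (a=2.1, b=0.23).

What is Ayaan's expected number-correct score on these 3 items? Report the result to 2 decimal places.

P(theta) = 1 / (1 + exp(−a(theta − b)))
P_1 = 1/(1+e^{0.1870}) = 0.4534
P_2 = 1/(1+e^{2.0000}) = 0.1192
P_3 = 1/(1+e^{2.0790}) = 0.1112
E[score] = 0.4534 + 0.1192 + 0.1112 = 0.6837

0.68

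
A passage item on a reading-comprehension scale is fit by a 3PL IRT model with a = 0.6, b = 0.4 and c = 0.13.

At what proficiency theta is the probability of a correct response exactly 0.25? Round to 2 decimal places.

-2.65

P(theta) = c + (1 − c) · 1 / (1 + exp(−a(theta − b)))
Remove guessing floor: (0.25 − 0.13)/(1 − 0.13) = 0.1379
logit = ln(0.1379/0.8621) = -1.8326
theta = b + logit/(a) = 0.4 + (-1.8326)/0.6000 = -2.6543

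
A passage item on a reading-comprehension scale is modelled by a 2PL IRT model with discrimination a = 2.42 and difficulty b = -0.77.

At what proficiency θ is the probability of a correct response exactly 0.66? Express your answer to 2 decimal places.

P(θ) = 1 / (1 + exp(−a(θ − b)))
logit = ln(0.6600/0.3400) = 0.6633
θ = b + logit/(a) = -0.77 + 0.6633/2.4200 = -0.4959

-0.50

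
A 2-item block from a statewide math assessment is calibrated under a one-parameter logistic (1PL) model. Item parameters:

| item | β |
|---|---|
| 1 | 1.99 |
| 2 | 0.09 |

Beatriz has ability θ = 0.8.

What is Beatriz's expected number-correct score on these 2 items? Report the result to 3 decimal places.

0.904

P(θ) = 1 / (1 + exp(−(θ − β)))
P_1 = 1/(1+e^{1.1900}) = 0.2333
P_2 = 1/(1+e^{-0.7100}) = 0.6704
E[score] = 0.2333 + 0.6704 = 0.9037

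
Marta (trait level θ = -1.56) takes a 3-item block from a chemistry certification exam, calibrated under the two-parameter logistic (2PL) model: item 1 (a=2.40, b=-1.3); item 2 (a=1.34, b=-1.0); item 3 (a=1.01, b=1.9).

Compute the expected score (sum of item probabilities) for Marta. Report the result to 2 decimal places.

0.70

P(θ) = 1 / (1 + exp(−a(θ − b)))
P_1 = 1/(1+e^{0.6240}) = 0.3489
P_2 = 1/(1+e^{0.7504}) = 0.3207
P_3 = 1/(1+e^{3.4946}) = 0.0295
E[score] = 0.3489 + 0.3207 + 0.0295 = 0.6991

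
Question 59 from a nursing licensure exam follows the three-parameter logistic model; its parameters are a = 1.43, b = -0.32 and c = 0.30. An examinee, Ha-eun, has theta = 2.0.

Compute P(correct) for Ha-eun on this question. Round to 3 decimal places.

P(theta) = c + (1 − c) · 1 / (1 + exp(−a(theta − b)))
Exponent: 1.43 × (2.0 − (-0.32)) = 3.3176
1/(1 + e^{-3.3176}) = 0.9650
P = 0.30 + 0.70 × 0.9650 = 0.9755

0.976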